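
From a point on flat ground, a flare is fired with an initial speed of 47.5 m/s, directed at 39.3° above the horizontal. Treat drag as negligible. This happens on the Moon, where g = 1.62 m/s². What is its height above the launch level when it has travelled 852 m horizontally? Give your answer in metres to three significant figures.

vₓ = 47.50 cos 39.3° = 36.76 m/s; v_y0 = 47.50 sin 39.3° = 30.09 m/s.
x = vₓ t ⇒ t = 852/36.76 = 23.18 s.
Height: y = v_y0 t − ½ g t² = 30.09 × 23.18 − 0.8100 × 23.18² = 697.4 − 435.2 = 262.2 m.

262 m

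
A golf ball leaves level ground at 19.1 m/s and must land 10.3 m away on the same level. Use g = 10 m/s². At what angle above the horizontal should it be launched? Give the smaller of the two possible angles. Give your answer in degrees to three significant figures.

Level-ground range R = v₀² sin(2θ)/g ⇒ sin(2θ) = gR/v₀² = 10.0 × 10.3 / 19.1² = 0.2823.
2θ = 16.40° or 180° − 16.40° = 163.6°, so θ = 8.200° or 81.80°.
The smaller angle is 8.200°.

8.20°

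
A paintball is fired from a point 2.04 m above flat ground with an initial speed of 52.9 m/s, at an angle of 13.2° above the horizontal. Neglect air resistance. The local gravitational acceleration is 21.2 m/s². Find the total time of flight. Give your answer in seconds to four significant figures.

Horizontal component vₓ = 52.90 cos 13.2° = 51.50 m/s; vertical v_y0 = 52.90 sin 13.2° = 12.08 m/s.
Vertical motion (up positive, ground at y = 0): 10.60 t² − (12.08) t − 2.04 = 0, so t = (12.08 + √(12.08² + 2·21.2·2.04)) / 21.2 = (12.08 + 15.25) / 21.2 = 1.289 s.

1.289 s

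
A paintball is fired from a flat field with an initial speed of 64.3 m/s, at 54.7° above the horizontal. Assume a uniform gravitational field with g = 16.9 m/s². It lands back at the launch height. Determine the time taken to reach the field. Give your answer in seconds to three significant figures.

6.21 s

Horizontal component vₓ = 64.30 cos 54.7° = 37.16 m/s; vertical v_y0 = 64.30 sin 54.7° = 52.48 m/s.
Time of flight on level ground: T = 2 v_y0 / g = 2 × 52.48 / 16.9 = 6.210 s.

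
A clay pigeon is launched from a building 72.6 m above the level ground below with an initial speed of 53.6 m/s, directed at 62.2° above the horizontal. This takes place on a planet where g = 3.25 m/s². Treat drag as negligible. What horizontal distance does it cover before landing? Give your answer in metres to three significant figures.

Horizontal component vₓ = 53.60 cos 62.2° = 25.00 m/s; vertical v_y0 = 53.60 sin 62.2° = 47.41 m/s.
With up positive and y = 0 at the ground: y(t) = 72.6 + (47.41) t − 1.625 t². Setting y = 0 and taking the positive root: t = [47.41 + √(47.41² + 2·3.25·72.6)] / 3.25 = (47.41 + 52.15) / 3.25 = 30.64 s.
Horizontal distance: R = vₓ t = 25.00 × 30.64 = 765.8 m.

766 m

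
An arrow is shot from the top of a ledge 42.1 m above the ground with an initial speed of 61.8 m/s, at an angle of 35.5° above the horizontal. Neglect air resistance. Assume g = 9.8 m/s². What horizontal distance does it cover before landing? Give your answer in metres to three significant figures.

420 m

Horizontal component vₓ = 61.80 cos 35.5° = 50.31 m/s; vertical v_y0 = 61.80 sin 35.5° = 35.89 m/s.
With up positive and y = 0 at the ground: y(t) = 42.1 + (35.89) t − 4.900 t². Setting y = 0 and taking the positive root: t = [35.89 + √(35.89² + 2·9.80·42.1)] / 9.80 = (35.89 + 45.97) / 9.80 = 8.353 s.
Horizontal distance: R = vₓ t = 50.31 × 8.353 = 420.2 m.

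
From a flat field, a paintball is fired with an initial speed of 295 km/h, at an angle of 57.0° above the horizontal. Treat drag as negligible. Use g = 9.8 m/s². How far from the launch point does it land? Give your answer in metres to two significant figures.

Convert: 295 km/h = 295/3.6 = 81.94 m/s.
Horizontal component vₓ = 81.94 cos 57.0° = 44.63 m/s; vertical v_y0 = 81.94 sin 57.0° = 68.72 m/s.
Flight time T = 2 v_y0 / g = 14.03 s.
Horizontal distance R = vₓ T = 44.63 × 14.03 = 626.0 m.

630 m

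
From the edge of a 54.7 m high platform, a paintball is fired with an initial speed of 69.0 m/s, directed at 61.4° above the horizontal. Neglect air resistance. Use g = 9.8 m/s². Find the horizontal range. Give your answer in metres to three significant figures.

436 m

vₓ = 69.00 cos 61.4° = 33.03 m/s; v_y0 = 69.00 sin 61.4° = 60.58 m/s.
The projectile lands when y = 54.7 + (60.58) t − ½·9.80·t² = 0. Positive root: t = (60.58 + √(60.58² + 2·9.80·54.7)) / 9.80 = (60.58 + 68.86) / 9.80 = 13.21 s.
Horizontal distance: R = vₓ t = 33.03 × 13.21 = 436.3 m.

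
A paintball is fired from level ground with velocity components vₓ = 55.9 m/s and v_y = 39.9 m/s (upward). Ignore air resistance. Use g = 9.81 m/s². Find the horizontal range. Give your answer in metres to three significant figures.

455 m

Time aloft: T = 2 v_y0 / g = 2 × 39.90 / 9.81 = 8.135 s.
Horizontal distance R = vₓ T = 55.90 × 8.135 = 454.7 m.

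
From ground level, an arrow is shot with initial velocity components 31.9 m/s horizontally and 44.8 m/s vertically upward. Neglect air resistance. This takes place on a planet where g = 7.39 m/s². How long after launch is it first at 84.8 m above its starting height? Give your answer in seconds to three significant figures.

Height y(t) = 44.80 t − 3.695 t² = 84.8 gives 3.695 t² − 44.80 t + 84.8 = 0.
t = [44.80 ± √(44.80² − 2·7.39·84.8)] / 7.39 = (44.80 ± 27.45) / 7.39, so t = 2.347 s or t = 9.777 s.
The first (ascending) time is 2.347 s.

2.35 s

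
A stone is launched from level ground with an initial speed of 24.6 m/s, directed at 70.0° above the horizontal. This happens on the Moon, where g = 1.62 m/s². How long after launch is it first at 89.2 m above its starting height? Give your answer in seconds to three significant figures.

4.60 s

Components: vₓ = 24.60 cos 70.0° = 8.414 m/s, v_y0 = 24.60 sin 70.0° = 23.12 m/s.
Require v_y0 t − ½ g t² = 89.2, i.e. 0.8100 t² − 23.12 t + 89.2 = 0.
t = [23.12 ± √(23.12² − 2·1.62·89.2)] / 1.62 = (23.12 ± 15.66) / 1.62, so t = 4.600 s or t = 23.94 s.
The first (ascending) time is 4.600 s.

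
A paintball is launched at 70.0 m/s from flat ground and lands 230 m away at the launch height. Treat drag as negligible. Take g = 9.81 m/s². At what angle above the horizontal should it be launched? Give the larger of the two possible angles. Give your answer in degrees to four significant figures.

76.29°

From R = (v₀²/g) sin 2θ: sin 2θ = 9.81 × 230 / 4900.0 = 0.4605.
2θ = 27.42° or 180° − 27.42° = 152.6°, so θ = 13.71° or 76.29°.
The larger angle is 76.29°.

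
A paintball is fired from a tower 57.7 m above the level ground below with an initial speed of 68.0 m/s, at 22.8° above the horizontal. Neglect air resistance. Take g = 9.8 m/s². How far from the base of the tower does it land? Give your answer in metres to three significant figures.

442 m

vₓ = 68.00 cos 22.8° = 62.69 m/s; v_y0 = 68.00 sin 22.8° = 26.35 m/s.
The projectile lands when y = 57.7 + (26.35) t − ½·9.80·t² = 0. Positive root: t = (26.35 + √(26.35² + 2·9.80·57.7)) / 9.80 = (26.35 + 42.72) / 9.80 = 7.048 s.
Horizontal distance: R = vₓ t = 62.69 × 7.048 = 441.8 m.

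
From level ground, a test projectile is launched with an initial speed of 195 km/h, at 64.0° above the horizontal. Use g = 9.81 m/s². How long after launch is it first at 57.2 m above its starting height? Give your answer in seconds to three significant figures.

Convert: 195 km/h = 195/3.6 = 54.17 m/s.
Horizontal component vₓ = 54.17 cos 64.0° = 23.75 m/s; vertical v_y0 = 54.17 sin 64.0° = 48.68 m/s.
Set y = v_y0 t − ½ g t² = 57.2: 4.905 t² − 48.68 t + 57.2 = 0.
t = [48.68 ± √(48.68² − 2·9.81·57.2)] / 9.81 = (48.68 ± 35.33) / 9.81, so t = 1.362 s or t = 8.564 s.
The first (ascending) time is 1.362 s.

1.36 s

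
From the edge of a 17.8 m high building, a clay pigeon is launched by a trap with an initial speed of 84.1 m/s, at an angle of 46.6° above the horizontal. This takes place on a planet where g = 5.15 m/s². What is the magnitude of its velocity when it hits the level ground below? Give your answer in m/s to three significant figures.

vₓ = 84.10 cos 46.6° = 57.78 m/s; v_y0 = 84.10 sin 46.6° = 61.10 m/s.
Vertical motion (up positive, ground at y = 0): 2.575 t² − (61.10) t − 17.8 = 0, so t = (61.10 + √(61.10² + 2·5.15·17.8)) / 5.15 = (61.10 + 62.59) / 5.15 = 24.02 s.
Vertical velocity at impact: v_y = v_y0 − g t = 61.10 − 5.15 × 24.02 = −62.59 m/s.
Speed: |v| = √(vₓ² + v_y²) = √(57.78² + 62.59²) = 85.18 m/s.

85.2 m/s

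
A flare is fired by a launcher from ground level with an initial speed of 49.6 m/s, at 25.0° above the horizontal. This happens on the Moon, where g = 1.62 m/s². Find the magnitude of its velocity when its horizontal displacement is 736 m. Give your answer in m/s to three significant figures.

45.3 m/s

Resolve: vₓ = 49.60 cos 25.0° = 44.95 m/s and v_y0 = 49.60 sin 25.0° = 20.96 m/s.
Time to reach x = 736 m: t = x/vₓ = 736/44.95 = 16.37 s.
Vertical velocity there: v_y = v_y0 − g t = 20.96 − 1.62 × 16.37 = −5.562 m/s.
Speed: √(vₓ² + v_y²) = √(44.95² + 5.562²) = 45.30 m/s.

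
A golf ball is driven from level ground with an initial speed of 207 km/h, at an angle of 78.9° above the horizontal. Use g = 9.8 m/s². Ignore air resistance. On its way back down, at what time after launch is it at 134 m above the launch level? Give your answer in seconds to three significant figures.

Convert: 207 km/h = 207/3.6 = 57.50 m/s.
vₓ = 57.50 cos 78.9° = 11.07 m/s; v_y0 = 57.50 sin 78.9° = 56.42 m/s.
Set y = v_y0 t − ½ g t² = 134: 4.900 t² − 56.42 t + 134 = 0.
t = [56.42 ± √(56.42² − 2·9.80·134)] / 9.80 = (56.42 ± 23.61) / 9.80, so t = 3.349 s or t = 8.166 s.
The descending-branch root is 8.166 s.

8.17 s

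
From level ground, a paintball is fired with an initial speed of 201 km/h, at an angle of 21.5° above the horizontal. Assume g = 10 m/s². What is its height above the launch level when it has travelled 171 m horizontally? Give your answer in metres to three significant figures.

13.2 m

Convert: 201 km/h = 201/3.6 = 55.83 m/s.
vₓ = 55.83 cos 21.5° = 51.95 m/s; v_y0 = 55.83 sin 21.5° = 20.46 m/s.
Time to reach x = 171 m: t = x/vₓ = 171/51.95 = 3.292 s.
Height: y = v_y0 t − ½ g t² = 20.46 × 3.292 − 5.000 × 3.292² = 67.36 − 54.18 = 13.18 m.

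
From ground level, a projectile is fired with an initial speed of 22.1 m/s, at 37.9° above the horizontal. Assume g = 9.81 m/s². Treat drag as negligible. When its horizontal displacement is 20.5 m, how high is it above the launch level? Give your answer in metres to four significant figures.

Components: vₓ = 22.10 cos 37.9° = 17.44 m/s, v_y0 = 22.10 sin 37.9° = 13.58 m/s.
Time to reach x = 20.5 m: t = x/vₓ = 20.5/17.44 = 1.176 s.
Height: y = v_y0 t − ½ g t² = 13.58 × 1.176 − 4.905 × 1.176² = 15.96 − 6.778 = 9.181 m.

9.181 m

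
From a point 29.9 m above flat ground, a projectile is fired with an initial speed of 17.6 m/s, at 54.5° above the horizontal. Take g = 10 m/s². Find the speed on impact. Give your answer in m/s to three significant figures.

30.1 m/s

Components: vₓ = 17.60 cos 54.5° = 10.22 m/s, v_y0 = 17.60 sin 54.5° = 14.33 m/s.
With up positive and y = 0 at the ground: y(t) = 29.9 + (14.33) t − 5.000 t². Setting y = 0 and taking the positive root: t = [14.33 + √(14.33² + 2·10.0·29.9)] / 10.0 = (14.33 + 28.34) / 10.0 = 4.267 s.
Vertical velocity at impact: v_y = v_y0 − g t = 14.33 − 10.0 × 4.267 = −28.34 m/s.
Speed: |v| = √(vₓ² + v_y²) = √(10.22² + 28.34²) = 30.13 m/s.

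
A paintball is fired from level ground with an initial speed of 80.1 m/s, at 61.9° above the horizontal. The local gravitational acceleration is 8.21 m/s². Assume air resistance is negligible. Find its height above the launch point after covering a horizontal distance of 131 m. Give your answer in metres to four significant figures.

195.9 m

Horizontal component vₓ = 80.10 cos 61.9° = 37.73 m/s; vertical v_y0 = 80.10 sin 61.9° = 70.66 m/s.
At x = 131 m, t = x/vₓ = 131/37.73 = 3.472 s.
Height: y = v_y0 t − ½ g t² = 70.66 × 3.472 − 4.105 × 3.472² = 245.3 − 49.49 = 195.9 m.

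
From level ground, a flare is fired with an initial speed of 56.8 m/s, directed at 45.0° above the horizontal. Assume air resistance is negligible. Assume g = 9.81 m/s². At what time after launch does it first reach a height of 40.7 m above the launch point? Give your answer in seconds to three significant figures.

1.18 s

vₓ = 56.80 cos 45.0° = 40.16 m/s; v_y0 = 56.80 sin 45.0° = 40.16 m/s.
Require v_y0 t − ½ g t² = 40.7, i.e. 4.905 t² − 40.16 t + 40.7 = 0.
t = [40.16 ± √(40.16² − 2·9.81·40.7)] / 9.81 = (40.16 ± 28.54) / 9.81, so t = 1.185 s or t = 7.004 s.
The first (ascending) time is 1.185 s.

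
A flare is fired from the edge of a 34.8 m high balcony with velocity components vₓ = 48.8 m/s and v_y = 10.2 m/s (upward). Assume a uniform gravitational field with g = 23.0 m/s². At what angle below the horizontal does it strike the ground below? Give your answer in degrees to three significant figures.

40.2°

With up positive and y = 0 at the ground: y(t) = 34.8 + (10.20) t − 11.50 t². Setting y = 0 and taking the positive root: t = [10.20 + √(10.20² + 2·23.0·34.8)] / 23.0 = (10.20 + 41.29) / 23.0 = 2.239 s.
At impact: v_y = v_y0 − g t = −41.29 m/s; vₓ = 48.80 m/s.
Angle below horizontal: arctan(|v_y|/vₓ) = arctan(41.29/48.80) = 40.23°.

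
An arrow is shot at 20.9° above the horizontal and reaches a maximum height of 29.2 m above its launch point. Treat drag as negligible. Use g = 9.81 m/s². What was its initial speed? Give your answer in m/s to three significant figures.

67.1 m/s

At the peak v_y = 0, so v_y0 = √(2gH) = √(2 × 9.81 × 29.2) = 23.94 m/s.
v_y0 = v₀ sin θ ⇒ v₀ = 23.94 / sin 20.9° = 67.10 m/s.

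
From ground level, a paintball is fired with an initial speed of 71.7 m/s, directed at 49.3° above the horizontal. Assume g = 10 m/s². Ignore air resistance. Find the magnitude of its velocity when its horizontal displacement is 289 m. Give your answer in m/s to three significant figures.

Horizontal component vₓ = 71.70 cos 49.3° = 46.76 m/s; vertical v_y0 = 71.70 sin 49.3° = 54.36 m/s.
Time to reach x = 289 m: t = x/vₓ = 289/46.76 = 6.181 s.
Vertical velocity there: v_y = v_y0 − g t = 54.36 − 10.0 × 6.181 = −7.453 m/s.
Speed: √(vₓ² + v_y²) = √(46.76² + 7.453²) = 47.35 m/s.

47.3 m/s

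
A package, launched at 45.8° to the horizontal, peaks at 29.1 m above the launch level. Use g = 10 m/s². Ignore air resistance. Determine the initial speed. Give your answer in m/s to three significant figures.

33.7 m/s

At the peak v_y = 0, so v_y0 = √(2gH) = √(2 × 10.0 × 29.1) = 24.12 m/s.
v_y0 = v₀ sin θ ⇒ v₀ = 24.12 / sin 45.8° = 33.65 m/s.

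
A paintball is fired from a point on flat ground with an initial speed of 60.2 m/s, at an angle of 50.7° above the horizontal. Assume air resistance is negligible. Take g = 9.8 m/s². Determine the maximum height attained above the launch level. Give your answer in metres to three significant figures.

111 m

Horizontal component vₓ = 60.20 cos 50.7° = 38.13 m/s; vertical v_y0 = 60.20 sin 50.7° = 46.59 m/s.
Maximum height: H = v_y0² / (2g) = 46.59² / (2 × 9.80) = 110.7 m.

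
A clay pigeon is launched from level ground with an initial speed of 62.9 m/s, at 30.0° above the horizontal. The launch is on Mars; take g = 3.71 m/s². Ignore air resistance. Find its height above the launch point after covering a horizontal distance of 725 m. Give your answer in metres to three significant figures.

Components: vₓ = 62.90 cos 30.0° = 54.47 m/s, v_y0 = 62.90 sin 30.0° = 31.45 m/s.
x = vₓ t ⇒ t = 725/54.47 = 13.31 s.
Height: y = v_y0 t − ½ g t² = 31.45 × 13.31 − 1.855 × 13.31² = 418.6 − 328.6 = 89.99 m.

90.0 m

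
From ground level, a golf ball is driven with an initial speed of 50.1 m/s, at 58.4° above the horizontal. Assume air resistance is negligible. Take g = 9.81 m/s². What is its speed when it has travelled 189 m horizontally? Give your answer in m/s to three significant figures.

Components: vₓ = 50.10 cos 58.4° = 26.25 m/s, v_y0 = 50.10 sin 58.4° = 42.67 m/s.
At x = 189 m, t = x/vₓ = 189/26.25 = 7.200 s.
Vertical velocity there: v_y = v_y0 − g t = 42.67 − 9.81 × 7.200 = −27.96 m/s.
Speed: √(vₓ² + v_y²) = √(26.25² + 27.96²) = 38.35 m/s.

38.3 m/s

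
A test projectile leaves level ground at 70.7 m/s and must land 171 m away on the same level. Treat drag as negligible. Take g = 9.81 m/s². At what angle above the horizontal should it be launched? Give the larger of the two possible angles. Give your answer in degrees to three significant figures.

Level-ground range R = v₀² sin(2θ)/g ⇒ sin(2θ) = gR/v₀² = 9.81 × 171 / 70.7² = 0.3356.
2θ = 19.61° or 180° − 19.61° = 160.4°, so θ = 9.805° or 80.20°.
The larger angle is 80.20°.

80.2°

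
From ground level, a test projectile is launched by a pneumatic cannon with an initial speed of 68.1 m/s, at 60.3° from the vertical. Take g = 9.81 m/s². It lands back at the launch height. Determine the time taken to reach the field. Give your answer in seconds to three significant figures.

6.88 s

Resolve: vₓ = 68.10 sin 60.3° = 59.15 m/s and v_y0 = 68.10 cos 60.3° = 33.74 m/s.
Time of flight on level ground: T = 2 v_y0 / g = 2 × 33.74 / 9.81 = 6.879 s.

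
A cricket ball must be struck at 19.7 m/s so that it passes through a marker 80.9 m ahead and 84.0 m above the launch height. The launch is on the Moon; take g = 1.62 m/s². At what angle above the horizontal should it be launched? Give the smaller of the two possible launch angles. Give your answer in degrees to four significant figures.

Trajectory: y = x tanθ − g x² (1 + tan²θ)/(2v₀²). With x = 80.9, y = 84.0, v₀ = 19.7, g = 1.62:
13.66 tan²θ − 80.9 tanθ + (97.66) = 0.
tanθ = [80.9 ± √(80.9² − 4 × 13.66 × (97.66))] / (2 × 13.66) = (80.9 ± 34.77) / 27.32, giving tanθ = 1.689 or 4.234.
θ = 59.37° or 76.71°; the smaller is 59.37°.

59.37°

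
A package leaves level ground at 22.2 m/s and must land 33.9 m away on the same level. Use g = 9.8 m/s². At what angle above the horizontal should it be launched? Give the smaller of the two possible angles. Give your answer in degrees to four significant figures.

21.19°

Level-ground range R = v₀² sin(2θ)/g ⇒ sin(2θ) = gR/v₀² = 9.80 × 33.9 / 22.2² = 0.6741.
2θ = 42.38° or 180° − 42.38° = 137.6°, so θ = 21.19° or 68.81°.
The smaller angle is 21.19°.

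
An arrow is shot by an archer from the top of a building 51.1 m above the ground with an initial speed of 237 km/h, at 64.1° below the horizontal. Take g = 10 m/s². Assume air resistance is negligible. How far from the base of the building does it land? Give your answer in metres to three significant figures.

Convert: 237 km/h = 237/3.6 = 65.83 m/s.
Components: vₓ = 65.83 cos 64.1° = 28.76 m/s, v_y0 = −59.22 m/s (downward).
With up positive and y = 0 at the ground: y(t) = 51.1 + (−59.22) t − 5.000 t². Setting y = 0 and taking the positive root: t = [−59.22 + √(59.22² + 2·10.0·51.1)] / 10.0 = (−59.22 + 67.30) / 10.0 = 0.8078 s.
Horizontal distance: R = vₓ t = 28.76 × 0.8078 = 23.23 m.

23.2 m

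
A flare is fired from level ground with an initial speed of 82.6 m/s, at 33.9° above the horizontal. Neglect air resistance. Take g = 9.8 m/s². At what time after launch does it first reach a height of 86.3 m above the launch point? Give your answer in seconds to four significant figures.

Horizontal component vₓ = 82.60 cos 33.9° = 68.56 m/s; vertical v_y0 = 82.60 sin 33.9° = 46.07 m/s.
Set y = v_y0 t − ½ g t² = 86.3: 4.900 t² − 46.07 t + 86.3 = 0.
t = [46.07 ± √(46.07² − 2·9.80·86.3)] / 9.80 = (46.07 ± 20.76) / 9.80, so t = 2.583 s or t = 6.819 s.
The first (ascending) time is 2.583 s.

2.583 s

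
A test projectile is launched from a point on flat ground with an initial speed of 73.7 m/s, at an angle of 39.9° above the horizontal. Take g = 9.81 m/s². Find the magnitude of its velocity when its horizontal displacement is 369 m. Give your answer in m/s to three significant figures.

vₓ = 73.70 cos 39.9° = 56.54 m/s; v_y0 = 73.70 sin 39.9° = 47.27 m/s.
Time to reach x = 369 m: t = x/vₓ = 369/56.54 = 6.526 s.
Vertical velocity there: v_y = v_y0 − g t = 47.27 − 9.81 × 6.526 = −16.75 m/s.
Speed: √(vₓ² + v_y²) = √(56.54² + 16.75²) = 58.97 m/s.

59.0 m/s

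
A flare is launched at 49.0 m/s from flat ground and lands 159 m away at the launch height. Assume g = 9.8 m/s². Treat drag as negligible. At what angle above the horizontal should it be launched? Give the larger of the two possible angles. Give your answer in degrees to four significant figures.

69.77°

From R = (v₀²/g) sin 2θ: sin 2θ = 9.80 × 159 / 2401.0 = 0.6490.
2θ = 40.46° or 180° − 40.46° = 139.5°, so θ = 20.23° or 69.77°.
The larger angle is 69.77°.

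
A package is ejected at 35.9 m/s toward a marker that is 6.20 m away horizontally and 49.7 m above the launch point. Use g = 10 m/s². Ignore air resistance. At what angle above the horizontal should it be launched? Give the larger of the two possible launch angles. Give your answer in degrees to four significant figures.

88.13°

Trajectory: y = x tanθ − g x² (1 + tan²θ)/(2v₀²). With x = 6.20, y = 49.7, v₀ = 35.9, g = 10.0:
0.1491 tan²θ − 6.20 tanθ + (49.85) = 0.
tanθ = [6.20 ± √(6.20² − 4 × 0.1491 × (49.85))] / (2 × 0.1491) = (6.20 ± 2.950) / 0.2983, giving tanθ = 10.90 or 30.68.
θ = 84.76° or 88.13°; the larger is 88.13°.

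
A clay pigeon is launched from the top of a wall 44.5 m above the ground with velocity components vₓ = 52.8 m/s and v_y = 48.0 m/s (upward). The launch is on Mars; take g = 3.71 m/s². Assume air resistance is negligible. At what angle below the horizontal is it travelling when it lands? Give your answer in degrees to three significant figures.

44.2°

Vertical motion (up positive, ground at y = 0): 1.855 t² − (48.00) t − 44.5 = 0, so t = (48.00 + √(48.00² + 2·3.71·44.5)) / 3.71 = (48.00 + 51.32) / 3.71 = 26.77 s.
At impact: v_y = v_y0 − g t = −51.32 m/s; vₓ = 52.80 m/s.
Angle below horizontal: arctan(|v_y|/vₓ) = arctan(51.32/52.80) = 44.19°.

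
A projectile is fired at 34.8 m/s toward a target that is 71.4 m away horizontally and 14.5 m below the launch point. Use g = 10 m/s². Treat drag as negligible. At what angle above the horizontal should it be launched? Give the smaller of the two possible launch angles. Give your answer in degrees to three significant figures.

5.39°

Trajectory: y = x tanθ − g x² (1 + tan²θ)/(2v₀²). With x = 71.4, y = −14.5, v₀ = 34.8, g = 10.0:
21.05 tan²θ − 71.4 tanθ + (6.548) = 0.
tanθ = [71.4 ± √(71.4² − 4 × 21.05 × (6.548))] / (2 × 21.05) = (71.4 ± 67.43) / 42.10, giving tanθ = 0.09433 or 3.298.
θ = 5.389° or 73.13°; the smaller is 5.389°.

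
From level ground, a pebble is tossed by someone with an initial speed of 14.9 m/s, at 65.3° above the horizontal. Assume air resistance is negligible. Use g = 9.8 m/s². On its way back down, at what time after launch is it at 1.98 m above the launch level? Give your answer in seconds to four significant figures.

2.608 s

Horizontal component vₓ = 14.90 cos 65.3° = 6.226 m/s; vertical v_y0 = 14.90 sin 65.3° = 13.54 m/s.
Height y(t) = 13.54 t − 4.900 t² = 1.98 gives 4.900 t² − 13.54 t + 1.98 = 0.
t = [13.54 ± √(13.54² − 2·9.80·1.98)] / 9.80 = (13.54 ± 12.02) / 9.80, so t = 0.1550 s or t = 2.608 s.
The descending-branch root is 2.608 s.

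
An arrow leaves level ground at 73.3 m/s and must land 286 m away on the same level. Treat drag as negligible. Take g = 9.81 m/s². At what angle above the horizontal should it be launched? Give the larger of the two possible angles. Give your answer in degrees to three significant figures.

From R = (v₀²/g) sin 2θ: sin 2θ = 9.81 × 286 / 5372.9 = 0.5222.
2θ = 31.48° or 180° − 31.48° = 148.5°, so θ = 15.74° or 74.26°.
The larger angle is 74.26°.

74.3°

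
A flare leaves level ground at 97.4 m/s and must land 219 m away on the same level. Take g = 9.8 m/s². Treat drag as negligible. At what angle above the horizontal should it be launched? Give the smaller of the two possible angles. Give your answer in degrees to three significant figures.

From R = (v₀²/g) sin 2θ: sin 2θ = 9.80 × 219 / 9486.8 = 0.2262.
2θ = 13.08° or 180° − 13.08° = 166.9°, so θ = 6.538° or 83.46°.
The smaller angle is 6.538°.

6.54°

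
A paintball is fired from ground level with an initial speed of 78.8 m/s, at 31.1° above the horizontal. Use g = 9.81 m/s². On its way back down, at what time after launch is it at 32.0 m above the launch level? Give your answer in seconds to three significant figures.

7.42 s

vₓ = 78.80 cos 31.1° = 67.47 m/s; v_y0 = 78.80 sin 31.1° = 40.70 m/s.
Set y = v_y0 t − ½ g t² = 32.0: 4.905 t² − 40.70 t + 32.0 = 0.
t = [40.70 ± √(40.70² − 2·9.81·32.0)] / 9.81 = (40.70 ± 32.08) / 9.81, so t = 0.8794 s or t = 7.419 s.
The descending-branch root is 7.419 s.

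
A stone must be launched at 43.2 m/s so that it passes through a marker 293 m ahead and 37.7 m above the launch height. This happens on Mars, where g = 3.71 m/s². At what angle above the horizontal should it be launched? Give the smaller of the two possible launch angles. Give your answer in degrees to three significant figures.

Trajectory: y = x tanθ − g x² (1 + tan²θ)/(2v₀²). With x = 293, y = 37.7, v₀ = 43.2, g = 3.71:
85.33 tan²θ − 293 tanθ + (123.0) = 0.
tanθ = [293 ± √(293² − 4 × 85.33 × (123.0))] / (2 × 85.33) = (293 ± 209.4) / 170.7, giving tanθ = 0.4898 or 2.944.
θ = 26.09° or 71.24°; the smaller is 26.09°.

26.1°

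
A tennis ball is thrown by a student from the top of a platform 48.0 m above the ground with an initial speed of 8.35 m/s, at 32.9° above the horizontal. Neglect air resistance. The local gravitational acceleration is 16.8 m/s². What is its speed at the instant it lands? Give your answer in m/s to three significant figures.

41.0 m/s

Resolve: vₓ = 8.350 cos 32.9° = 7.011 m/s and v_y0 = 8.350 sin 32.9° = 4.536 m/s.
Vertical motion (up positive, ground at y = 0): 8.400 t² − (4.536) t − 48.0 = 0, so t = (4.536 + √(4.536² + 2·16.8·48.0)) / 16.8 = (4.536 + 40.41) / 16.8 = 2.676 s.
Vertical velocity at impact: v_y = v_y0 − g t = 4.536 − 16.8 × 2.676 = −40.41 m/s.
Speed: |v| = √(vₓ² + v_y²) = √(7.011² + 40.41²) = 41.02 m/s.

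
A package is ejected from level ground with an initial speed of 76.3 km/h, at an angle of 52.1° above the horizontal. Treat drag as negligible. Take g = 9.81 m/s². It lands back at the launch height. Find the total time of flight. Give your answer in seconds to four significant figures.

3.410 s

Convert: 76.3 km/h = 76.3/3.6 = 21.19 m/s.
Horizontal component vₓ = 21.19 cos 52.1° = 13.02 m/s; vertical v_y0 = 21.19 sin 52.1° = 16.72 m/s.
Landing at launch height ⇒ T = 2 v_y0 / g = 2 × 16.72 / 9.81 = 3.410 s.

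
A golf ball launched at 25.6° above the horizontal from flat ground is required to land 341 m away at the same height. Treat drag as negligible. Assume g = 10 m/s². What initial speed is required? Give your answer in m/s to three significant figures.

66.1 m/s

Level-ground range: R = v₀² sin(2θ)/g, so v₀ = √(gR / sin 2θ).
v₀ = √(10.0 × 341 / sin 51.20°) = √(3410 / 0.7793) = √4375.5 = 66.15 m/s.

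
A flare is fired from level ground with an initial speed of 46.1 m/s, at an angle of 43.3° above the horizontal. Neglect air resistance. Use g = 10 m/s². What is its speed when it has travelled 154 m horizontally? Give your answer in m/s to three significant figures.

36.5 m/s

vₓ = 46.10 cos 43.3° = 33.55 m/s; v_y0 = 46.10 sin 43.3° = 31.62 m/s.
x = vₓ t ⇒ t = 154/33.55 = 4.590 s.
Vertical velocity there: v_y = v_y0 − g t = 31.62 − 10.0 × 4.590 = −14.28 m/s.
Speed: √(vₓ² + v_y²) = √(33.55² + 14.28²) = 36.46 m/s.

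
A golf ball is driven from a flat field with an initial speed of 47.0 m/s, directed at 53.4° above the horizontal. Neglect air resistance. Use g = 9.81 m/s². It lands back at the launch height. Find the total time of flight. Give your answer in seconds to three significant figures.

7.69 s

Resolve: vₓ = 47.00 cos 53.4° = 28.02 m/s and v_y0 = 47.00 sin 53.4° = 37.73 m/s.
It returns to y = 0 when t = 2 v_y0 / g = 2(37.73)/9.81 = 7.693 s.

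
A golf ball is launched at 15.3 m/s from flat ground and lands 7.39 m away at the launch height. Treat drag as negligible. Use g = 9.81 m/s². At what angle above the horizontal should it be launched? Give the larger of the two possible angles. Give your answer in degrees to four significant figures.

From R = (v₀²/g) sin 2θ: sin 2θ = 9.81 × 7.39 / 234.09 = 0.3097.
2θ = 18.04° or 180° − 18.04° = 162.0°, so θ = 9.020° or 80.98°.
The larger angle is 80.98°.

80.98°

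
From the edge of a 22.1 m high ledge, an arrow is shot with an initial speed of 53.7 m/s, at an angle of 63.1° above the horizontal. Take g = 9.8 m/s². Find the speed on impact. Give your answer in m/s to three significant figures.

57.6 m/s

Resolve: vₓ = 53.70 cos 63.1° = 24.30 m/s and v_y0 = 53.70 sin 63.1° = 47.89 m/s.
With up positive and y = 0 at the ground: y(t) = 22.1 + (47.89) t − 4.900 t². Setting y = 0 and taking the positive root: t = [47.89 + √(47.89² + 2·9.80·22.1)] / 9.80 = (47.89 + 52.22) / 9.80 = 10.21 s.
Vertical velocity at impact: v_y = v_y0 − g t = 47.89 − 9.80 × 10.21 = −52.22 m/s.
Speed: |v| = √(vₓ² + v_y²) = √(24.30² + 52.22²) = 57.59 m/s.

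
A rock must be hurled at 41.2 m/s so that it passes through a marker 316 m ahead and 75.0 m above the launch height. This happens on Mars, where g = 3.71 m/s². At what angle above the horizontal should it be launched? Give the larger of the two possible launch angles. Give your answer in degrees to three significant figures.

Trajectory: y = x tanθ − g x² (1 + tan²θ)/(2v₀²). With x = 316, y = 75.0, v₀ = 41.2, g = 3.71:
109.1 tan²θ − 316 tanθ + (184.1) = 0.
tanθ = [316 ± √(316² − 4 × 109.1 × (184.1))] / (2 × 109.1) = (316 ± 139.6) / 218.2, giving tanθ = 0.8083 or 2.087.
θ = 38.95° or 64.40°; the larger is 64.40°.

64.4°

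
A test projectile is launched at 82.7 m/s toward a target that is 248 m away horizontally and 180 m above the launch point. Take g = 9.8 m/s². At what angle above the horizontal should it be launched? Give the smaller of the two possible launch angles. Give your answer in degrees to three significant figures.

48.5°

Trajectory: y = x tanθ − g x² (1 + tan²θ)/(2v₀²). With x = 248, y = 180, v₀ = 82.7, g = 9.80:
44.06 tan²θ − 248 tanθ + (224.1) = 0.
tanθ = [248 ± √(248² − 4 × 44.06 × (224.1))] / (2 × 44.06) = (248 ± 148.4) / 88.13, giving tanθ = 1.131 or 4.498.
θ = 48.51° or 77.46°; the smaller is 48.51°.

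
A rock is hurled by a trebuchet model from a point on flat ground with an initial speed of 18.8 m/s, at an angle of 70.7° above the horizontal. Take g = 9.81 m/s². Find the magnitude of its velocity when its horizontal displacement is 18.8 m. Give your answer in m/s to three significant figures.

Horizontal component vₓ = 18.80 cos 70.7° = 6.214 m/s; vertical v_y0 = 18.80 sin 70.7° = 17.74 m/s.
At x = 18.8 m, t = x/vₓ = 18.8/6.214 = 3.026 s.
Vertical velocity there: v_y = v_y0 − g t = 17.74 − 9.81 × 3.026 = −11.94 m/s.
Speed: √(vₓ² + v_y²) = √(6.214² + 11.94²) = 13.46 m/s.

13.5 m/s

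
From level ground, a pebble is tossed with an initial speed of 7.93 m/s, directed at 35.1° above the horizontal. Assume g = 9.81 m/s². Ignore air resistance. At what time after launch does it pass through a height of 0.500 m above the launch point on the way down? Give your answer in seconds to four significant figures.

Horizontal component vₓ = 7.930 cos 35.1° = 6.488 m/s; vertical v_y0 = 7.930 sin 35.1° = 4.560 m/s.
Require v_y0 t − ½ g t² = 0.500, i.e. 4.905 t² − 4.560 t + 0.500 = 0.
Quadratic formula: t = (4.560 ± √10.982) / 9.81 = (4.560 ± 3.314) / 9.81 → t = 0.1270 s or 0.8026 s.
The descending-branch root is 0.8026 s.

0.8026 s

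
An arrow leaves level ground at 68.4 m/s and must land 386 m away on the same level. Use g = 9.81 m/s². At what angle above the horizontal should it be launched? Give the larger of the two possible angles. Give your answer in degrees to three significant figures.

From R = (v₀²/g) sin 2θ: sin 2θ = 9.81 × 386 / 4678.6 = 0.8094.
2θ = 54.03° or 180° − 54.03° = 126.0°, so θ = 27.02° or 62.98°.
The larger angle is 62.98°.

63.0°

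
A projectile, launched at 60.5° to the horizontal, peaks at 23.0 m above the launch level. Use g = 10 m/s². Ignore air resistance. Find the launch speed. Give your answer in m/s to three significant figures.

24.6 m/s

At the peak v_y = 0, so v_y0 = √(2gH) = √(2 × 10.0 × 23.0) = 21.45 m/s.
v_y0 = v₀ sin θ ⇒ v₀ = 21.45 / sin 60.5° = 24.64 m/s.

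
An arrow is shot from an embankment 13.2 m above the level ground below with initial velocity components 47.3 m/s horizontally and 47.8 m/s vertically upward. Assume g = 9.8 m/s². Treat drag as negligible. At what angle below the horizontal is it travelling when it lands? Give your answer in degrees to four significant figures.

46.84°

Vertical motion (up positive, ground at y = 0): 4.900 t² − (47.80) t − 13.2 = 0, so t = (47.80 + √(47.80² + 2·9.80·13.2)) / 9.80 = (47.80 + 50.43) / 9.80 = 10.02 s.
At impact: v_y = v_y0 − g t = −50.43 m/s; vₓ = 47.30 m/s.
Angle below horizontal: arctan(|v_y|/vₓ) = arctan(50.43/47.30) = 46.84°.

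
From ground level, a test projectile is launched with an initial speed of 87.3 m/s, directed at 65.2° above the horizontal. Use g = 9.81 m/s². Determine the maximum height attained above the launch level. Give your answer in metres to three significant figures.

Horizontal component vₓ = 87.30 cos 65.2° = 36.62 m/s; vertical v_y0 = 87.30 sin 65.2° = 79.25 m/s.
Peak height H = v_y0² / (2g) = 6280.4 / 19.62 = 320.1 m.

320 m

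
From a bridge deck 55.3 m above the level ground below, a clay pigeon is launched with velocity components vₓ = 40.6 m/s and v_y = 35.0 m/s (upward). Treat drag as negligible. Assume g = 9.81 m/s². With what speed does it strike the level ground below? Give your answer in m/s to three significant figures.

The projectile lands when y = 55.3 + (35.00) t − ½·9.81·t² = 0. Positive root: t = (35.00 + √(35.00² + 2·9.81·55.3)) / 9.81 = (35.00 + 48.06) / 9.81 = 8.467 s.
Vertical velocity at impact: v_y = v_y0 − g t = 35.00 − 9.81 × 8.467 = −48.06 m/s.
Speed: |v| = √(vₓ² + v_y²) = √(40.60² + 48.06²) = 62.92 m/s.

62.9 m/s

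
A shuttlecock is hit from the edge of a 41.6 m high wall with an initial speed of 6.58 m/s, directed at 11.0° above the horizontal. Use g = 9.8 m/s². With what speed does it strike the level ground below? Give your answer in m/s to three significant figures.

Resolve: vₓ = 6.580 cos 11.0° = 6.459 m/s and v_y0 = 6.580 sin 11.0° = 1.256 m/s.
With up positive and y = 0 at the ground: y(t) = 41.6 + (1.256) t − 4.900 t². Setting y = 0 and taking the positive root: t = [1.256 + √(1.256² + 2·9.80·41.6)] / 9.80 = (1.256 + 28.58) / 9.80 = 3.045 s.
Vertical velocity at impact: v_y = v_y0 − g t = 1.256 − 9.80 × 3.045 = −28.58 m/s.
Speed: |v| = √(vₓ² + v_y²) = √(6.459² + 28.58²) = 29.30 m/s.

29.3 m/s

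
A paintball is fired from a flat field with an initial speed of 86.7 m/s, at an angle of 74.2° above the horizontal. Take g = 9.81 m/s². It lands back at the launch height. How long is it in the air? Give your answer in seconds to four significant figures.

17.01 s

Horizontal component vₓ = 86.70 cos 74.2° = 23.61 m/s; vertical v_y0 = 86.70 sin 74.2° = 83.42 m/s.
It returns to y = 0 when t = 2 v_y0 / g = 2(83.42)/9.81 = 17.01 s.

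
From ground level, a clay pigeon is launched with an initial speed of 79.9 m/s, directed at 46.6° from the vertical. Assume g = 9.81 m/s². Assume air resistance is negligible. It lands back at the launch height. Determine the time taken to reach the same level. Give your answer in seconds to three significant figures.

11.2 s

Horizontal component vₓ = 79.90 sin 46.6° = 58.05 m/s; vertical v_y0 = 79.90 cos 46.6° = 54.90 m/s.
Landing at launch height ⇒ T = 2 v_y0 / g = 2 × 54.90 / 9.81 = 11.19 s.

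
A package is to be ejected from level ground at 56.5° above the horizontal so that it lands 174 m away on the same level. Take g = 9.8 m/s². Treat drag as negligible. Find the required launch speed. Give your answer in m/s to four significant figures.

43.04 m/s

From R = (v₀² / g) sin 2θ: v₀ = √(gR / sin 2θ).
v₀ = √(9.80 × 174 / sin 113.0°) = √(1705 / 0.9205) = √1852.5 = 43.04 m/s.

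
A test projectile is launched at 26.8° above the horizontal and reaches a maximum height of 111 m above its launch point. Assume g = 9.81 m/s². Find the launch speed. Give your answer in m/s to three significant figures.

At the peak v_y = 0, so v_y0 = √(2gH) = √(2 × 9.81 × 111) = 46.67 m/s.
v_y0 = v₀ sin θ ⇒ v₀ = 46.67 / sin 26.8° = 103.5 m/s.

104 m/s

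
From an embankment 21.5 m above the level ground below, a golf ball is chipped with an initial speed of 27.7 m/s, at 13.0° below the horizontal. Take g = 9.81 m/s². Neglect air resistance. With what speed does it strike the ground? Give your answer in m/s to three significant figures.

Components: vₓ = 27.70 cos 13.0° = 26.99 m/s, v_y0 = −6.231 m/s (downward).
Vertical motion (up positive, ground at y = 0): 4.905 t² − (−6.231) t − 21.5 = 0, so t = (−6.231 + √(6.231² + 2·9.81·21.5)) / 9.81 = (−6.231 + 21.46) / 9.81 = 1.553 s.
Vertical velocity at impact: v_y = v_y0 − g t = −6.231 − 9.81 × 1.553 = −21.46 m/s.
Speed: |v| = √(vₓ² + v_y²) = √(26.99² + 21.46²) = 34.48 m/s.

34.5 m/s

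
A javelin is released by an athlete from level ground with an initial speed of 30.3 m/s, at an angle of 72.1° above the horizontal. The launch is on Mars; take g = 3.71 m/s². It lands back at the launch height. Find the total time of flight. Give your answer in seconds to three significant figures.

Horizontal component vₓ = 30.30 cos 72.1° = 9.313 m/s; vertical v_y0 = 30.30 sin 72.1° = 28.83 m/s.
Time of flight on level ground: T = 2 v_y0 / g = 2 × 28.83 / 3.71 = 15.54 s.

15.5 s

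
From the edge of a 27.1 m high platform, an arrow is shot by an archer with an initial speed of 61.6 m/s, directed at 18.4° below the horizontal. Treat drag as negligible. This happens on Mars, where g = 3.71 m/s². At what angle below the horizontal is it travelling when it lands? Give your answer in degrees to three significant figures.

22.4°

Resolve: vₓ = 61.60 cos 18.4° = 58.45 m/s and v_y0 = −19.44 m/s (downward).
Vertical motion (up positive, ground at y = 0): 1.855 t² − (−19.44) t − 27.1 = 0, so t = (−19.44 + √(19.44² + 2·3.71·27.1)) / 3.71 = (−19.44 + 24.07) / 3.71 = 1.246 s.
At impact: v_y = v_y0 − g t = −24.07 m/s; vₓ = 58.45 m/s.
Angle below horizontal: arctan(|v_y|/vₓ) = arctan(24.07/58.45) = 22.38°.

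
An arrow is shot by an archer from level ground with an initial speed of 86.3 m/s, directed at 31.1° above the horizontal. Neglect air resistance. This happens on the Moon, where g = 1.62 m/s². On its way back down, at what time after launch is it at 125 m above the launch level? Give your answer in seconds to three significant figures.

52.1 s

Resolve: vₓ = 86.30 cos 31.1° = 73.90 m/s and v_y0 = 86.30 sin 31.1° = 44.58 m/s.
Set y = v_y0 t − ½ g t² = 125: 0.8100 t² − 44.58 t + 125 = 0.
Quadratic formula: t = (44.58 ± √1582.1) / 1.62 = (44.58 ± 39.78) / 1.62 → t = 2.964 s or 52.07 s.
The descending-branch root is 52.07 s.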